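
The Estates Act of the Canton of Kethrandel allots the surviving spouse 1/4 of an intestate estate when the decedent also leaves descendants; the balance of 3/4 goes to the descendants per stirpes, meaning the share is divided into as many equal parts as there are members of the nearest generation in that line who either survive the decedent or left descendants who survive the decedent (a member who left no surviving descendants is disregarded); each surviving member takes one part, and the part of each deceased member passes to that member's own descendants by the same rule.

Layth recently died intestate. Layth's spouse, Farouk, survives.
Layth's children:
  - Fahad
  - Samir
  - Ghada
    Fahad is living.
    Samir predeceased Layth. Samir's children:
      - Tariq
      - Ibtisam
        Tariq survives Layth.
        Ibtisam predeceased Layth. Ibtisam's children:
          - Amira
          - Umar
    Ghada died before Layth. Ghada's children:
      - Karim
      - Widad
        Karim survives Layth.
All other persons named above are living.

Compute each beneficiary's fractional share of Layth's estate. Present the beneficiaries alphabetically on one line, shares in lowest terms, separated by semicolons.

Farouk, as surviving spouse, takes 1/4.
The remaining 3/4 passes to Layth's descendants per stirpes.
The 3/4 is divided into 3 equal shares of 1/4 among Fahad, Samir, Ghada.
Fahad is living and takes 1/4.
Samir predeceased; the 1/4 allotted to Samir's branch passes to Samir's issue by representation.
The 1/4 is divided into 2 equal shares of 1/8 among Tariq, Ibtisam.
Tariq is living and takes 1/8.
Ibtisam predeceased; the 1/8 allotted to Ibtisam's branch passes to Ibtisam's issue by representation.
The 1/8 is divided into 2 equal shares of 1/16 among Amira, Umar.
Amira is living and takes 1/16.
Umar is living and takes 1/16.
Ghada predeceased; the 1/4 allotted to Ghada's branch passes to Ghada's issue by representation.
The 1/4 is divided into 2 equal shares of 1/8 among Karim, Widad.
Karim is living and takes 1/8.
Widad is living and takes 1/8.

Amira 1/16; Fahad 1/4; Farouk 1/4; Karim 1/8; Tariq 1/8; Umar 1/16; Widad 1/8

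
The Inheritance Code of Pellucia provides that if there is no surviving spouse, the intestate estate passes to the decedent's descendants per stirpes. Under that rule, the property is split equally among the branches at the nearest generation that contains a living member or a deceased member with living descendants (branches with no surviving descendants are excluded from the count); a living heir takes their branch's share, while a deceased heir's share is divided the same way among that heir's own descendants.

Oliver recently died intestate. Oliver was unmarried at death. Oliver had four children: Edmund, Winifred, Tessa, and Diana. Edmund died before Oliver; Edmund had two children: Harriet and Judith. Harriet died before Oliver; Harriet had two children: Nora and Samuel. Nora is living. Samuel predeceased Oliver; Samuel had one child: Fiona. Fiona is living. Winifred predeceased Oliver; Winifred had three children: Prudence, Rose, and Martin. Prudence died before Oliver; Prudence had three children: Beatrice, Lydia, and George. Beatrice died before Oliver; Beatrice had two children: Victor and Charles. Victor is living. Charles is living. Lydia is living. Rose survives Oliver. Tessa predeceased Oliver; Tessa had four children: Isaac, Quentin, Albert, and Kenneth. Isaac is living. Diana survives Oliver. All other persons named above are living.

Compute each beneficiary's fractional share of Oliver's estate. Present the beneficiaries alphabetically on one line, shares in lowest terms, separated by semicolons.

There is no surviving spouse, so the entire estate passes to Oliver's descendants per stirpes.
The estate is divided into 4 equal shares of 1/4 among Edmund, Winifred, Tessa, Diana.
Edmund predeceased; the 1/4 allotted to Edmund's branch passes to Edmund's issue by representation.
The 1/4 is divided into 2 equal shares of 1/8 among Harriet, Judith.
Harriet predeceased; the 1/8 allotted to Harriet's branch passes to Harriet's issue by representation.
The 1/8 is divided into 2 equal shares of 1/16 among Nora, Samuel.
Nora is living and takes 1/16.
Samuel predeceased; the 1/16 allotted to Samuel's branch passes to Samuel's issue by representation.
Fiona is the sole taker at this level and receives the full 1/16.
Judith is living and takes 1/8.
Winifred predeceased; the 1/4 allotted to Winifred's branch passes to Winifred's issue by representation.
The 1/4 is divided into 3 equal shares of 1/12 among Prudence, Rose, Martin.
Prudence predeceased; the 1/12 allotted to Prudence's branch passes to Prudence's issue by representation.
The 1/12 is divided into 3 equal shares of 1/36 among Beatrice, Lydia, George.
Beatrice predeceased; the 1/36 allotted to Beatrice's branch passes to Beatrice's issue by representation.
The 1/36 is divided into 2 equal shares of 1/72 among Victor, Charles.
Victor is living and takes 1/72.
Charles is living and takes 1/72.
Lydia is living and takes 1/36.
George is living and takes 1/36.
Rose is living and takes 1/12.
Martin is living and takes 1/12.
Tessa predeceased; the 1/4 allotted to Tessa's branch passes to Tessa's issue by representation.
The 1/4 is divided into 4 equal shares of 1/16 among Isaac, Quentin, Albert, Kenneth.
Isaac is living and takes 1/16.
Quentin is living and takes 1/16.
Albert is living and takes 1/16.
Kenneth is living and takes 1/16.
Diana is living and takes 1/4.

Albert 1/16; Charles 1/72; Diana 1/4; Fiona 1/16; George 1/36; Isaac 1/16; Judith 1/8; Kenneth 1/16; Lydia 1/36; Martin 1/12; Nora 1/16; Quentin 1/16; Rose 1/12; Victor 1/72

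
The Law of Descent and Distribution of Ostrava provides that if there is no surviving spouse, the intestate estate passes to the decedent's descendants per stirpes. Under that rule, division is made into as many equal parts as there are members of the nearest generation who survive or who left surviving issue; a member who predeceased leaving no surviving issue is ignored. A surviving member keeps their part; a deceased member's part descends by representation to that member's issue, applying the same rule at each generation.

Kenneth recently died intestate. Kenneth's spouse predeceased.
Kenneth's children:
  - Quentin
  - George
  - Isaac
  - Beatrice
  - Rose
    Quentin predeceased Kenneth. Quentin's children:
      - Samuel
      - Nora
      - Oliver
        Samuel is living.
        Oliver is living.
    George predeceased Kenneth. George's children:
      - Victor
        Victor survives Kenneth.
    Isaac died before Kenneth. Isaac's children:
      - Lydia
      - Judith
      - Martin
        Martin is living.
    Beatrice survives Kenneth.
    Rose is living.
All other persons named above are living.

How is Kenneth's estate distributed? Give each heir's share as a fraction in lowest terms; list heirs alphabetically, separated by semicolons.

Beatrice 1/5; Judith 1/15; Lydia 1/15; Martin 1/15; Nora 1/15; Oliver 1/15; Rose 1/5; Samuel 1/15; Victor 1/5

There is no surviving spouse, so the entire estate passes to Kenneth's descendants per stirpes.
The estate is divided into 5 equal shares of 1/5 among Quentin, George, Isaac, Beatrice, Rose.
Quentin predeceased; the 1/5 allotted to Quentin's branch passes to Quentin's issue by representation.
The 1/5 is divided into 3 equal shares of 1/15 among Samuel, Nora, Oliver.
Samuel is living and takes 1/15.
Nora is living and takes 1/15.
Oliver is living and takes 1/15.
George predeceased; the 1/5 allotted to George's branch passes to George's issue by representation.
Victor is the sole taker at this level and receives the full 1/5.
Isaac predeceased; the 1/5 allotted to Isaac's branch passes to Isaac's issue by representation.
The 1/5 is divided into 3 equal shares of 1/15 among Lydia, Judith, Martin.
Lydia is living and takes 1/15.
Judith is living and takes 1/15.
Martin is living and takes 1/15.
Beatrice is living and takes 1/5.
Rose is living and takes 1/5.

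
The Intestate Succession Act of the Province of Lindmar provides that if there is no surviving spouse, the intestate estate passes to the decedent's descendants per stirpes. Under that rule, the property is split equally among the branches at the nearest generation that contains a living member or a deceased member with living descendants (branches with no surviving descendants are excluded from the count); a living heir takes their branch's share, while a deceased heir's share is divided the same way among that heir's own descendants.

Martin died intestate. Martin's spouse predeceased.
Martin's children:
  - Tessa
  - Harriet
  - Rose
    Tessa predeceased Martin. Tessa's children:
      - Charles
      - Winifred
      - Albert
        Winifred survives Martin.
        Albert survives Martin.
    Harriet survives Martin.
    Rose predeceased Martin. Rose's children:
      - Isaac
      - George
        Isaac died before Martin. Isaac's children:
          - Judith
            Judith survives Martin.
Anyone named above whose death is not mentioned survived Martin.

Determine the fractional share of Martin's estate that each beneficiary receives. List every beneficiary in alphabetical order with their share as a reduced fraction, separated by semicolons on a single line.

Albert 1/9; Charles 1/9; George 1/6; Harriet 1/3; Judith 1/6; Winifred 1/9

There is no surviving spouse, so the entire estate passes to Martin's descendants per stirpes.
The estate is divided into 3 equal shares of 1/3 among Tessa, Harriet, Rose.
Tessa predeceased; the 1/3 allotted to Tessa's branch passes to Tessa's issue by representation.
The 1/3 is divided into 3 equal shares of 1/9 among Charles, Winifred, Albert.
Charles is living and takes 1/9.
Winifred is living and takes 1/9.
Albert is living and takes 1/9.
Harriet is living and takes 1/3.
Rose predeceased; the 1/3 allotted to Rose's branch passes to Rose's issue by representation.
The 1/3 is divided into 2 equal shares of 1/6 among Isaac, George.
Isaac predeceased; the 1/6 allotted to Isaac's branch passes to Isaac's issue by representation.
Judith is the sole taker at this level and receives the full 1/6.
George is living and takes 1/6.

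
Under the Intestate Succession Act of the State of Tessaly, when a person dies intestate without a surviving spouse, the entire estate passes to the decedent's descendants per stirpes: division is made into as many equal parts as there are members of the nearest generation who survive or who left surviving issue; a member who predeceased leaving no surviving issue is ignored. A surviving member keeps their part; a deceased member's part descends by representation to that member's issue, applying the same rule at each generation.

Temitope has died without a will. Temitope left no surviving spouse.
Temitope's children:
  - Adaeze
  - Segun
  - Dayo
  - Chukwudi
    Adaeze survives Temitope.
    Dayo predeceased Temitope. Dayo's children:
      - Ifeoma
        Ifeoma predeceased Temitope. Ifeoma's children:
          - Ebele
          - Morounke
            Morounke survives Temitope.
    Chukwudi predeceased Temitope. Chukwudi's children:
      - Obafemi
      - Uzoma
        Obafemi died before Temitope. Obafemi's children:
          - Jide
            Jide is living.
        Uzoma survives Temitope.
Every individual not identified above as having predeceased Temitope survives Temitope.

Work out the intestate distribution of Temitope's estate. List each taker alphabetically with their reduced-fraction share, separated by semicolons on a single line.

Adaeze 1/4; Ebele 1/8; Jide 1/8; Morounke 1/8; Segun 1/4; Uzoma 1/8

There is no surviving spouse, so the entire estate passes to Temitope's descendants per stirpes.
The estate is divided into 4 equal shares of 1/4 among Adaeze, Segun, Dayo, Chukwudi.
Adaeze is living and takes 1/4.
Segun is living and takes 1/4.
Dayo predeceased; the 1/4 allotted to Dayo's branch passes to Dayo's issue by representation.
Ifeoma's line is the sole branch at this level, so the full 1/4 passes to Ifeoma's issue by representation.
The 1/4 is divided into 2 equal shares of 1/8 among Ebele, Morounke.
Ebele is living and takes 1/8.
Morounke is living and takes 1/8.
Chukwudi predeceased; the 1/4 allotted to Chukwudi's branch passes to Chukwudi's issue by representation.
The 1/4 is divided into 2 equal shares of 1/8 among Obafemi, Uzoma.
Obafemi predeceased; the 1/8 allotted to Obafemi's branch passes to Obafemi's issue by representation.
Jide is the sole taker at this level and receives the full 1/8.
Uzoma is living and takes 1/8.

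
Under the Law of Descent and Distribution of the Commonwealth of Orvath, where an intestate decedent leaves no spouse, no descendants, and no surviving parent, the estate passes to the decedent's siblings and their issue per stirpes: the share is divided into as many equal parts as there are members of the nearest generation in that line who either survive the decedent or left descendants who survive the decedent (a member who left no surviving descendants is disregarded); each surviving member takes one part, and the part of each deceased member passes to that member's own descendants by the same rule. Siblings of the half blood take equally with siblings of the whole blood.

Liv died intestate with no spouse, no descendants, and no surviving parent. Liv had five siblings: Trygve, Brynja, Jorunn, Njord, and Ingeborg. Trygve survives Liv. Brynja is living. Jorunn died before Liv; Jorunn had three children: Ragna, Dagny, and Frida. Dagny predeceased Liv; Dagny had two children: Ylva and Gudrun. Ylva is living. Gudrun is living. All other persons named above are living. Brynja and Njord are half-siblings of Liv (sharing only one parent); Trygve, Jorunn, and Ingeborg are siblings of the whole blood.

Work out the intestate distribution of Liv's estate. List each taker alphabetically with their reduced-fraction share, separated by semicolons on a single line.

No spouse, descendants, or parent survives, so the estate passes to Liv's siblings per stirpes.
Half-blood and whole-blood siblings take equally under the stated rule.
The estate is divided into 5 equal shares of 1/5 among Trygve, Brynja, Jorunn, Njord, Ingeborg.
Trygve is living and takes 1/5.
Brynja is living and takes 1/5.
Jorunn predeceased; the 1/5 allotted to Jorunn's branch passes to Jorunn's issue by representation.
The 1/5 is divided into 3 equal shares of 1/15 among Ragna, Dagny, Frida.
Ragna is living and takes 1/15.
Dagny predeceased; the 1/15 allotted to Dagny's branch passes to Dagny's issue by representation.
The 1/15 is divided into 2 equal shares of 1/30 among Ylva, Gudrun.
Ylva is living and takes 1/30.
Gudrun is living and takes 1/30.
Frida is living and takes 1/15.
Njord is living and takes 1/5.
Ingeborg is living and takes 1/5.

Brynja 1/5; Frida 1/15; Gudrun 1/30; Ingeborg 1/5; Njord 1/5; Ragna 1/15; Trygve 1/5; Ylva 1/30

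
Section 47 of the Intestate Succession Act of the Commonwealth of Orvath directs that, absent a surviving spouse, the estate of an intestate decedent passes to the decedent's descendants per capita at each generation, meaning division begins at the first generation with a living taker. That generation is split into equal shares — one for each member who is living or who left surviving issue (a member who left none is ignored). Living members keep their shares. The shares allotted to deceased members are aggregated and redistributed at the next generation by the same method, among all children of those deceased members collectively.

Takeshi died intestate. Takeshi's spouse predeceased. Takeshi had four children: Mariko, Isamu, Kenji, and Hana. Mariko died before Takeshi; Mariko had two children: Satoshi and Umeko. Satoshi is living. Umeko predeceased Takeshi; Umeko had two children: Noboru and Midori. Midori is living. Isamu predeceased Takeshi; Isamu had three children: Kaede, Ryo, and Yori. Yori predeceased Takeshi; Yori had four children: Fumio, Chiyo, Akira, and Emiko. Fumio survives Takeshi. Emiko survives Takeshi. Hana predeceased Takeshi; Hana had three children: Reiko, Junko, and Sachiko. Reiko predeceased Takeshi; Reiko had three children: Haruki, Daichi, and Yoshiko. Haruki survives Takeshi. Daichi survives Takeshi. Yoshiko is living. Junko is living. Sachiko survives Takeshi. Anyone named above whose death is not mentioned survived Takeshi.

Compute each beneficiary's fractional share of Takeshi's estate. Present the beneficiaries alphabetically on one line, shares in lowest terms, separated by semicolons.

There is no surviving spouse, so the entire estate passes to Takeshi's descendants per capita at each generation.
At generation 1 (Mariko, Isamu, Kenji, Hana) there are 4 shares of (1)/4 = 1/4 each.
Living: Kenji — each takes 1/4.
Deceased: Mariko, Isamu, and Hana. Their combined 3/4 is pooled and carried to generation 2.
At generation 2 (Satoshi, Umeko, Kaede, Ryo, Yori, Reiko, Junko, Sachiko) there are 8 shares of (3/4)/8 = 3/32 each.
Living: Satoshi, Kaede, Ryo, Junko, and Sachiko — each takes 3/32.
Deceased: Umeko, Yori, and Reiko. Their combined 9/32 is pooled and carried to generation 3.
At generation 3 (Noboru, Midori, Fumio, Chiyo, Akira, Emiko, Haruki, Daichi, Yoshiko) there are 9 shares of (9/32)/9 = 1/32 each.
Living: Noboru, Midori, Fumio, Chiyo, Akira, Emiko, Haruki, Daichi, and Yoshiko — each takes 1/32.

Akira 1/32; Chiyo 1/32; Daichi 1/32; Emiko 1/32; Fumio 1/32; Haruki 1/32; Junko 3/32; Kaede 3/32; Kenji 1/4; Midori 1/32; Noboru 1/32; Ryo 3/32; Sachiko 3/32; Satoshi 3/32; Yoshiko 1/32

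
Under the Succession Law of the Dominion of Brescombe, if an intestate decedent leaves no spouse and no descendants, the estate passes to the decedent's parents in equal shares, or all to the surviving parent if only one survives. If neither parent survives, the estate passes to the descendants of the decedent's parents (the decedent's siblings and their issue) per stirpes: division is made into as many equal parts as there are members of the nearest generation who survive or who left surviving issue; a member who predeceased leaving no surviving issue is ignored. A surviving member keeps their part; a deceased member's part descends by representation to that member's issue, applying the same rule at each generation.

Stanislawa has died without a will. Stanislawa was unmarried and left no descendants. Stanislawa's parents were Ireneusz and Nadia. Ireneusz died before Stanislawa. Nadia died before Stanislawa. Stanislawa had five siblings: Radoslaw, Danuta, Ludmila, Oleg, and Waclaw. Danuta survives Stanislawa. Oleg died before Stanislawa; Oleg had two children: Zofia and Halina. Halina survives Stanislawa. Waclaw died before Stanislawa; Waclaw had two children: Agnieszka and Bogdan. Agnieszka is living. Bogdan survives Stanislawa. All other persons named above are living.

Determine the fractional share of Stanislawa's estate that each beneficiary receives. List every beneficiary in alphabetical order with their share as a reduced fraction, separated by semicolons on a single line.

Agnieszka 1/10; Bogdan 1/10; Danuta 1/5; Halina 1/10; Ludmila 1/5; Radoslaw 1/5; Zofia 1/10

Neither parent survives and there are no descendants, so the estate passes to Stanislawa's siblings and their issue per stirpes.
The estate is divided into 5 equal shares of 1/5 among Radoslaw, Danuta, Ludmila, Oleg, Waclaw.
Radoslaw is living and takes 1/5.
Danuta is living and takes 1/5.
Ludmila is living and takes 1/5.
Oleg predeceased; the 1/5 allotted to Oleg's branch passes to Oleg's issue by representation.
The 1/5 is divided into 2 equal shares of 1/10 among Zofia, Halina.
Zofia is living and takes 1/10.
Halina is living and takes 1/10.
Waclaw predeceased; the 1/5 allotted to Waclaw's branch passes to Waclaw's issue by representation.
The 1/5 is divided into 2 equal shares of 1/10 among Agnieszka, Bogdan.
Agnieszka is living and takes 1/10.
Bogdan is living and takes 1/10.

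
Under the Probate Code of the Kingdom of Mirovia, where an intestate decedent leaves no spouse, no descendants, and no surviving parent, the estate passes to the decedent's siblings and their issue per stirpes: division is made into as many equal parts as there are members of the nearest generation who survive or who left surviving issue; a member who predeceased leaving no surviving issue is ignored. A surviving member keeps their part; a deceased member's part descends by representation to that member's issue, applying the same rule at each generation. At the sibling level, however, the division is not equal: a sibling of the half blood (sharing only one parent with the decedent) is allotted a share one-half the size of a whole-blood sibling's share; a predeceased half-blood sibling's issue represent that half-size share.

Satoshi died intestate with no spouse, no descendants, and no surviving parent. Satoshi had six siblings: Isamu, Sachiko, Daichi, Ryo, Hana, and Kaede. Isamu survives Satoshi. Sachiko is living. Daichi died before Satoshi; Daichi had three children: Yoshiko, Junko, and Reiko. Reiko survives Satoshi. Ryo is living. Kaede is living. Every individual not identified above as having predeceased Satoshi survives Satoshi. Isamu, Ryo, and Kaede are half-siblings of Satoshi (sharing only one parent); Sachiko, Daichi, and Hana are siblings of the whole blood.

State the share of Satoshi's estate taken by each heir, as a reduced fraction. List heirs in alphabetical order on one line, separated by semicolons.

Hana 2/9; Isamu 1/9; Junko 2/27; Kaede 1/9; Reiko 2/27; Ryo 1/9; Sachiko 2/9; Yoshiko 2/27

No spouse, descendants, or parent survives, so the estate passes to Satoshi's siblings per stirpes.
Half-blood siblings count for one-half the weight of whole-blood siblings at the initial division.
Dividing 1 in proportion to weights (total weight 9/2): Isamu (weight 1/2) → 1/9; Sachiko (weight 1) → 2/9; Daichi (weight 1) → 2/9; Ryo (weight 1/2) → 1/9; Hana (weight 1) → 2/9; Kaede (weight 1/2) → 1/9.
Isamu is living and takes 1/9.
Sachiko is living and takes 2/9.
Daichi predeceased; the 2/9 allotted to Daichi's branch passes to Daichi's issue by representation.
The 2/9 is divided into 3 equal shares of 2/27 among Yoshiko, Junko, Reiko.
Yoshiko is living and takes 2/27.
Junko is living and takes 2/27.
Reiko is living and takes 2/27.
Ryo is living and takes 1/9.
Hana is living and takes 2/9.
Kaede is living and takes 1/9.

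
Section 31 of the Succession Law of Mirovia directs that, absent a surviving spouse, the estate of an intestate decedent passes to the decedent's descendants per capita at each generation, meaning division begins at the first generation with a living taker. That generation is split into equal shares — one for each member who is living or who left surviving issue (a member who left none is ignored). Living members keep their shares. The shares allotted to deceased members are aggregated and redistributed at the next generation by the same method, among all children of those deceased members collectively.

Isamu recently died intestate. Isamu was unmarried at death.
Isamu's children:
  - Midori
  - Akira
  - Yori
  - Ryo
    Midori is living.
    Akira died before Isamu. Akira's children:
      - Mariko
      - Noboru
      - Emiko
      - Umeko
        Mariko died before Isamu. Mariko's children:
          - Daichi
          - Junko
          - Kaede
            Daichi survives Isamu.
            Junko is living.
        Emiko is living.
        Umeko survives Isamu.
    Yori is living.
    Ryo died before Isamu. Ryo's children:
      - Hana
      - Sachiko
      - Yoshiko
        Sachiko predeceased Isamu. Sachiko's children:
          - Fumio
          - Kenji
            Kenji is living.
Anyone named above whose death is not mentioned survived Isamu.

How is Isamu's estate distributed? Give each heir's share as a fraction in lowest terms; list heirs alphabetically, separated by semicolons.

There is no surviving spouse, so the entire estate passes to Isamu's descendants per capita at each generation.
At generation 1 (Midori, Akira, Yori, Ryo) there are 4 shares of (1)/4 = 1/4 each.
Living: Midori and Yori — each takes 1/4.
Deceased: Akira and Ryo. Their combined 1/2 is pooled and carried to generation 2.
At generation 2 (Mariko, Noboru, Emiko, Umeko, Hana, Sachiko, Yoshiko) there are 7 shares of (1/2)/7 = 1/14 each.
Living: Noboru, Emiko, Umeko, Hana, and Yoshiko — each takes 1/14.
Deceased: Mariko and Sachiko. Their combined 1/7 is pooled and carried to generation 3.
At generation 3 (Daichi, Junko, Kaede, Fumio, Kenji) there are 5 shares of (1/7)/5 = 1/35 each.
Living: Daichi, Junko, Kaede, Fumio, and Kenji — each takes 1/35.

Daichi 1/35; Emiko 1/14; Fumio 1/35; Hana 1/14; Junko 1/35; Kaede 1/35; Kenji 1/35; Midori 1/4; Noboru 1/14; Umeko 1/14; Yori 1/4; Yoshiko 1/14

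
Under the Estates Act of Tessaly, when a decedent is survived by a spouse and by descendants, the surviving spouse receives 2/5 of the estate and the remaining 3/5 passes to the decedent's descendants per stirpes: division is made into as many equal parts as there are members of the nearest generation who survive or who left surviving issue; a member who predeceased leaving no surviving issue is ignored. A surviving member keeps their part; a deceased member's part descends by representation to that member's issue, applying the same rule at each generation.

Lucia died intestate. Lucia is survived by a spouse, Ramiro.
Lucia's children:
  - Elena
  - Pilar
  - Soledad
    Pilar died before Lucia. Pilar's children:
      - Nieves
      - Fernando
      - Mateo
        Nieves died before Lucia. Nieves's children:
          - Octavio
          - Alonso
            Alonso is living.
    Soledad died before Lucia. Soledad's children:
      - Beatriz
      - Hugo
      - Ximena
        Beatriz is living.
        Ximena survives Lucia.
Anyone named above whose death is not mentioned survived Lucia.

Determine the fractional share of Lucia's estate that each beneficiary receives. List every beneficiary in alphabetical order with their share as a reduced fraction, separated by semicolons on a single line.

Alonso 1/30; Beatriz 1/15; Elena 1/5; Fernando 1/15; Hugo 1/15; Mateo 1/15; Octavio 1/30; Ramiro 2/5; Ximena 1/15

Ramiro, as surviving spouse, takes 2/5.
The remaining 3/5 passes to Lucia's descendants per stirpes.
The 3/5 is divided into 3 equal shares of 1/5 among Elena, Pilar, Soledad.
Elena is living and takes 1/5.
Pilar predeceased; the 1/5 allotted to Pilar's branch passes to Pilar's issue by representation.
The 1/5 is divided into 3 equal shares of 1/15 among Nieves, Fernando, Mateo.
Nieves predeceased; the 1/15 allotted to Nieves's branch passes to Nieves's issue by representation.
The 1/15 is divided into 2 equal shares of 1/30 among Octavio, Alonso.
Octavio is living and takes 1/30.
Alonso is living and takes 1/30.
Fernando is living and takes 1/15.
Mateo is living and takes 1/15.
Soledad predeceased; the 1/5 allotted to Soledad's branch passes to Soledad's issue by representation.
The 1/5 is divided into 3 equal shares of 1/15 among Beatriz, Hugo, Ximena.
Beatriz is living and takes 1/15.
Hugo is living and takes 1/15.
Ximena is living and takes 1/15.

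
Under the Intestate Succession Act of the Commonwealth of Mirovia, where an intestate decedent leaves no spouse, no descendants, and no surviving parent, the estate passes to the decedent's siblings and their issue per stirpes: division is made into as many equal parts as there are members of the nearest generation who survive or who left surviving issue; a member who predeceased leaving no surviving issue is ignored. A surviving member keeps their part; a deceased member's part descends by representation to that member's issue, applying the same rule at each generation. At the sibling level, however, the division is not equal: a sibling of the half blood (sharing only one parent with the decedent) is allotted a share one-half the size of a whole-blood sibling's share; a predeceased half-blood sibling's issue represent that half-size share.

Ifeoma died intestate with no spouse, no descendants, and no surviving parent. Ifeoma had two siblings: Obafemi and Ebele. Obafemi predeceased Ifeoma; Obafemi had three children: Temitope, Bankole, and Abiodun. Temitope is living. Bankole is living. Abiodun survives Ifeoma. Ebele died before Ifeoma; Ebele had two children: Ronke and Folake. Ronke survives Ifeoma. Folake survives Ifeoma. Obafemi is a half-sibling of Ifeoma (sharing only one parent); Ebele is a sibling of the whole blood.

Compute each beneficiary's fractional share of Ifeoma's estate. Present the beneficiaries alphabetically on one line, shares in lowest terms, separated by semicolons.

No spouse, descendants, or parent survives, so the estate passes to Ifeoma's siblings per stirpes.
Half-blood siblings count for one-half the weight of whole-blood siblings at the initial division.
Dividing 1 in proportion to weights (total weight 3/2): Obafemi (weight 1/2) → 1/3; Ebele (weight 1) → 2/3.
Obafemi predeceased; the 1/3 allotted to Obafemi's branch passes to Obafemi's issue by representation.
The 1/3 is divided into 3 equal shares of 1/9 among Temitope, Bankole, Abiodun.
Temitope is living and takes 1/9.
Bankole is living and takes 1/9.
Abiodun is living and takes 1/9.
Ebele predeceased; the 2/3 allotted to Ebele's branch passes to Ebele's issue by representation.
The 2/3 is divided into 2 equal shares of 1/3 among Ronke, Folake.
Ronke is living and takes 1/3.
Folake is living and takes 1/3.

Abiodun 1/9; Bankole 1/9; Folake 1/3; Ronke 1/3; Temitope 1/9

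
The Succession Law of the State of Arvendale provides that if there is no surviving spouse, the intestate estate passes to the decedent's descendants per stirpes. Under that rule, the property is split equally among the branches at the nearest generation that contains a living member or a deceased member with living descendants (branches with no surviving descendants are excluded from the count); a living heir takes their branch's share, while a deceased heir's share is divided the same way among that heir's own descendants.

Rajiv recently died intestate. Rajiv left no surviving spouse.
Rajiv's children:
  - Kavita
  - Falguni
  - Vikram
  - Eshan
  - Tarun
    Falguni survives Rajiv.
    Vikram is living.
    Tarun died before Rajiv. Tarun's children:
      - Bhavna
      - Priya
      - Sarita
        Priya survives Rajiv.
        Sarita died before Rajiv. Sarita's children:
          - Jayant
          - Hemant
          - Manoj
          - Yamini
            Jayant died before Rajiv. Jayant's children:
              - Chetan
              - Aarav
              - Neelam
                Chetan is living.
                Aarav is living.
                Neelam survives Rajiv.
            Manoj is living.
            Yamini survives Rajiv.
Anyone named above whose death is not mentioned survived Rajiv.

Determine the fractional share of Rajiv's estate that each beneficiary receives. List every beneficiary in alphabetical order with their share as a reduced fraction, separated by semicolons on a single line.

There is no surviving spouse, so the entire estate passes to Rajiv's descendants per stirpes.
The estate is divided into 5 equal shares of 1/5 among Kavita, Falguni, Vikram, Eshan, Tarun.
Kavita is living and takes 1/5.
Falguni is living and takes 1/5.
Vikram is living and takes 1/5.
Eshan is living and takes 1/5.
Tarun predeceased; the 1/5 allotted to Tarun's branch passes to Tarun's issue by representation.
The 1/5 is divided into 3 equal shares of 1/15 among Bhavna, Priya, Sarita.
Bhavna is living and takes 1/15.
Priya is living and takes 1/15.
Sarita predeceased; the 1/15 allotted to Sarita's branch passes to Sarita's issue by representation.
The 1/15 is divided into 4 equal shares of 1/60 among Jayant, Hemant, Manoj, Yamini.
Jayant predeceased; the 1/60 allotted to Jayant's branch passes to Jayant's issue by representation.
The 1/60 is divided into 3 equal shares of 1/180 among Chetan, Aarav, Neelam.
Chetan is living and takes 1/180.
Aarav is living and takes 1/180.
Neelam is living and takes 1/180.
Hemant is living and takes 1/60.
Manoj is living and takes 1/60.
Yamini is living and takes 1/60.

Aarav 1/180; Bhavna 1/15; Chetan 1/180; Eshan 1/5; Falguni 1/5; Hemant 1/60; Kavita 1/5; Manoj 1/60; Neelam 1/180; Priya 1/15; Vikram 1/5; Yamini 1/60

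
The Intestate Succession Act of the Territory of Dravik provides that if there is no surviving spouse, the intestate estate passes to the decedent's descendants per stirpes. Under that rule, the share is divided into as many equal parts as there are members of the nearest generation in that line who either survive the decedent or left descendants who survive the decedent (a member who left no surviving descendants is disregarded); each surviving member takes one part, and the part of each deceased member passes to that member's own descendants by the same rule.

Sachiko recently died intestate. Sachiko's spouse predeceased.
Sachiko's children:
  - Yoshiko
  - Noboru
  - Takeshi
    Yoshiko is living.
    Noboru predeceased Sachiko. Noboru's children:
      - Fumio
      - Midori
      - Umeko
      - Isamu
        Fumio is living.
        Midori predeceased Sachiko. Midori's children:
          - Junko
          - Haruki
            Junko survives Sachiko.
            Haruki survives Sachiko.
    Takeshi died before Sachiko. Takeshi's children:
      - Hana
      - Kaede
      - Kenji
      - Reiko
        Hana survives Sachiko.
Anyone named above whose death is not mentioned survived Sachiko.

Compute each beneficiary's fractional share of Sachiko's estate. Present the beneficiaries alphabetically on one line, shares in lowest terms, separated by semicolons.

Fumio 1/12; Hana 1/12; Haruki 1/24; Isamu 1/12; Junko 1/24; Kaede 1/12; Kenji 1/12; Reiko 1/12; Umeko 1/12; Yoshiko 1/3

There is no surviving spouse, so the entire estate passes to Sachiko's descendants per stirpes.
The estate is divided into 3 equal shares of 1/3 among Yoshiko, Noboru, Takeshi.
Yoshiko is living and takes 1/3.
Noboru predeceased; the 1/3 allotted to Noboru's branch passes to Noboru's issue by representation.
The 1/3 is divided into 4 equal shares of 1/12 among Fumio, Midori, Umeko, Isamu.
Fumio is living and takes 1/12.
Midori predeceased; the 1/12 allotted to Midori's branch passes to Midori's issue by representation.
The 1/12 is divided into 2 equal shares of 1/24 among Junko, Haruki.
Junko is living and takes 1/24.
Haruki is living and takes 1/24.
Umeko is living and takes 1/12.
Isamu is living and takes 1/12.
Takeshi predeceased; the 1/3 allotted to Takeshi's branch passes to Takeshi's issue by representation.
The 1/3 is divided into 4 equal shares of 1/12 among Hana, Kaede, Kenji, Reiko.
Hana is living and takes 1/12.
Kaede is living and takes 1/12.
Kenji is living and takes 1/12.
Reiko is living and takes 1/12.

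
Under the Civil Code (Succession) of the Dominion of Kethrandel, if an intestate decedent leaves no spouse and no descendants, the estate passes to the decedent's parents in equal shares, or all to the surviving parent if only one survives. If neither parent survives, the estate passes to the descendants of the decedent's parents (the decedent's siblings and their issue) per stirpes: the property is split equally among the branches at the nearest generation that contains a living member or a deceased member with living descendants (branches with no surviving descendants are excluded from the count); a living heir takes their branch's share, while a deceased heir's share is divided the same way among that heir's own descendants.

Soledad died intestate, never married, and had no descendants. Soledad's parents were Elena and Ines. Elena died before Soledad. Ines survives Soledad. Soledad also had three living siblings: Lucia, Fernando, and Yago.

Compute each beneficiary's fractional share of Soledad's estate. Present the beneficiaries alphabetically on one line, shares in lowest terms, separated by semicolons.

Only one parent, Ines, survives, so Ines takes the entire estate. The siblings take nothing because a surviving parent has priority.

Ines 1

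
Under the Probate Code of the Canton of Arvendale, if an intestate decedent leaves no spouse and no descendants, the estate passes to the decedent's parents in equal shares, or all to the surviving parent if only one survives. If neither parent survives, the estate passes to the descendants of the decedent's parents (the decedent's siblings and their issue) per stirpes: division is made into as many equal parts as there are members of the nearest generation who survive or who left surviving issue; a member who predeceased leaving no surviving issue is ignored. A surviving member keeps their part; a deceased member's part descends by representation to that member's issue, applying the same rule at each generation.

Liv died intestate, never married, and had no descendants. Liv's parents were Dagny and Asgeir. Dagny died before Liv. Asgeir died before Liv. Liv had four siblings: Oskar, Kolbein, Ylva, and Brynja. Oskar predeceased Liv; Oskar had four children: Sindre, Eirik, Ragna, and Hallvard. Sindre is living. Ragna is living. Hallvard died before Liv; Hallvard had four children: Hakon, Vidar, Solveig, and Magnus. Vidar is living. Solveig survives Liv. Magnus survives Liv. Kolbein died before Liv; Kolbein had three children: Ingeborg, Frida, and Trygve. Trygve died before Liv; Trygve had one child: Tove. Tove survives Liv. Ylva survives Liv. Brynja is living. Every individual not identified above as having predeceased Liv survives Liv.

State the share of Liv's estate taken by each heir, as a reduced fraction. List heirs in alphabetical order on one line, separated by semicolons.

Brynja 1/4; Eirik 1/16; Frida 1/12; Hakon 1/64; Ingeborg 1/12; Magnus 1/64; Ragna 1/16; Sindre 1/16; Solveig 1/64; Tove 1/12; Vidar 1/64; Ylva 1/4

Neither parent survives and there are no descendants, so the estate passes to Liv's siblings and their issue per stirpes.
The estate is divided into 4 equal shares of 1/4 among Oskar, Kolbein, Ylva, Brynja.
Oskar predeceased; the 1/4 allotted to Oskar's branch passes to Oskar's issue by representation.
The 1/4 is divided into 4 equal shares of 1/16 among Sindre, Eirik, Ragna, Hallvard.
Sindre is living and takes 1/16.
Eirik is living and takes 1/16.
Ragna is living and takes 1/16.
Hallvard predeceased; the 1/16 allotted to Hallvard's branch passes to Hallvard's issue by representation.
The 1/16 is divided into 4 equal shares of 1/64 among Hakon, Vidar, Solveig, Magnus.
Hakon is living and takes 1/64.
Vidar is living and takes 1/64.
Solveig is living and takes 1/64.
Magnus is living and takes 1/64.
Kolbein predeceased; the 1/4 allotted to Kolbein's branch passes to Kolbein's issue by representation.
The 1/4 is divided into 3 equal shares of 1/12 among Ingeborg, Frida, Trygve.
Ingeborg is living and takes 1/12.
Frida is living and takes 1/12.
Trygve predeceased; the 1/12 allotted to Trygve's branch passes to Trygve's issue by representation.
Tove is the sole taker at this level and receives the full 1/12.
Ylva is living and takes 1/4.
Brynja is living and takes 1/4.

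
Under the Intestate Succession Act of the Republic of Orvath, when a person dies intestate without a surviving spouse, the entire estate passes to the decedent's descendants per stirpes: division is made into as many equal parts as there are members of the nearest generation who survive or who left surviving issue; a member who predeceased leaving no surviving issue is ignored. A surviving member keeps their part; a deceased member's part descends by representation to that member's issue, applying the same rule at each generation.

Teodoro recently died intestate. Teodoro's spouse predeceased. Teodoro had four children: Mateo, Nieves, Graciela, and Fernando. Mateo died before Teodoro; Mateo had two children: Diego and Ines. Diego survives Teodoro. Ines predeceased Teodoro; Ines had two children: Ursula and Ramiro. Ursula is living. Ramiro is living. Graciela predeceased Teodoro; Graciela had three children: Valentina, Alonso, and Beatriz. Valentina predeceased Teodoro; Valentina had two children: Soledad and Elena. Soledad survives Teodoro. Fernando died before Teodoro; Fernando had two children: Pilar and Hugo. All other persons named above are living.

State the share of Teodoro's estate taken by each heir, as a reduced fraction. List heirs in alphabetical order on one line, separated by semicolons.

Alonso 1/12; Beatriz 1/12; Diego 1/8; Elena 1/24; Hugo 1/8; Nieves 1/4; Pilar 1/8; Ramiro 1/16; Soledad 1/24; Ursula 1/16

There is no surviving spouse, so the entire estate passes to Teodoro's descendants per stirpes.
The estate is divided into 4 equal shares of 1/4 among Mateo, Nieves, Graciela, Fernando.
Mateo predeceased; the 1/4 allotted to Mateo's branch passes to Mateo's issue by representation.
The 1/4 is divided into 2 equal shares of 1/8 among Diego, Ines.
Diego is living and takes 1/8.
Ines predeceased; the 1/8 allotted to Ines's branch passes to Ines's issue by representation.
The 1/8 is divided into 2 equal shares of 1/16 among Ursula, Ramiro.
Ursula is living and takes 1/16.
Ramiro is living and takes 1/16.
Nieves is living and takes 1/4.
Graciela predeceased; the 1/4 allotted to Graciela's branch passes to Graciela's issue by representation.
The 1/4 is divided into 3 equal shares of 1/12 among Valentina, Alonso, Beatriz.
Valentina predeceased; the 1/12 allotted to Valentina's branch passes to Valentina's issue by representation.
The 1/12 is divided into 2 equal shares of 1/24 among Soledad, Elena.
Soledad is living and takes 1/24.
Elena is living and takes 1/24.
Alonso is living and takes 1/12.
Beatriz is living and takes 1/12.
Fernando predeceased; the 1/4 allotted to Fernando's branch passes to Fernando's issue by representation.
The 1/4 is divided into 2 equal shares of 1/8 among Pilar, Hugo.
Pilar is living and takes 1/8.
Hugo is living and takes 1/8.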